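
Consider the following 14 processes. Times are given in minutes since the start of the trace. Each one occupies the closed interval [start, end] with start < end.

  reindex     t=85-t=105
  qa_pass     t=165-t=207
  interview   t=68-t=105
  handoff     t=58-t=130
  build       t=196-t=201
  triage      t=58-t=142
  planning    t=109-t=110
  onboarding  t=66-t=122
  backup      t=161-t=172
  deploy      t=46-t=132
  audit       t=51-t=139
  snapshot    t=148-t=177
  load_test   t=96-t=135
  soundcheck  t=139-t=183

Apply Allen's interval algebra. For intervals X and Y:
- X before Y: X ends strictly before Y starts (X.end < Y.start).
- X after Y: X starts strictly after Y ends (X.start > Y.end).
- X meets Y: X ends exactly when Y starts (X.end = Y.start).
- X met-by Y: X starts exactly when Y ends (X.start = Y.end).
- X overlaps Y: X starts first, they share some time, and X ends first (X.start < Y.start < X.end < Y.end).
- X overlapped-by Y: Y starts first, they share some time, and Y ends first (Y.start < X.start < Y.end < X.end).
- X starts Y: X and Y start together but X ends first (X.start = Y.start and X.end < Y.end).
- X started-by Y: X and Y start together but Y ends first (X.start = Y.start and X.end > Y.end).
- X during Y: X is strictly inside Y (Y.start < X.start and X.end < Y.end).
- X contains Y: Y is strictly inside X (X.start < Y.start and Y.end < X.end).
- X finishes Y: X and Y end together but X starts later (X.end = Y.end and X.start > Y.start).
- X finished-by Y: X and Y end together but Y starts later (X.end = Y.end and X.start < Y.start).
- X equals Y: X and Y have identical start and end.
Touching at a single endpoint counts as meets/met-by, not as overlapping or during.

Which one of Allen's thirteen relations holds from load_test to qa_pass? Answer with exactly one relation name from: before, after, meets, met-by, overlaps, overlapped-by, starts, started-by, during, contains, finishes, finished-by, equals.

before

load_test = [t=96, t=135]; qa_pass = [t=165, t=207].
Compare endpoints: load_test.start < qa_pass.start, load_test.start < qa_pass.end, load_test.end < qa_pass.start, load_test.end < qa_pass.end.
That pattern is 'before'.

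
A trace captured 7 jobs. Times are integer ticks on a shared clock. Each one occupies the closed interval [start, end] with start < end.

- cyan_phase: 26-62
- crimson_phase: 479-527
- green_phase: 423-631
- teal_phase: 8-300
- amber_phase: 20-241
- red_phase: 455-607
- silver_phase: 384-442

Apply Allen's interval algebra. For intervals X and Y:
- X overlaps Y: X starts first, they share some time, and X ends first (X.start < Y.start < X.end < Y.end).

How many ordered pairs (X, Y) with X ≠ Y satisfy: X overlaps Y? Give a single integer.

Checking all 42 ordered pairs for relation 'overlaps'; matching pairs in alphabetical order:
(silver_phase, green_phase): silver_phase overlaps green_phase ✓
Count: 1.

1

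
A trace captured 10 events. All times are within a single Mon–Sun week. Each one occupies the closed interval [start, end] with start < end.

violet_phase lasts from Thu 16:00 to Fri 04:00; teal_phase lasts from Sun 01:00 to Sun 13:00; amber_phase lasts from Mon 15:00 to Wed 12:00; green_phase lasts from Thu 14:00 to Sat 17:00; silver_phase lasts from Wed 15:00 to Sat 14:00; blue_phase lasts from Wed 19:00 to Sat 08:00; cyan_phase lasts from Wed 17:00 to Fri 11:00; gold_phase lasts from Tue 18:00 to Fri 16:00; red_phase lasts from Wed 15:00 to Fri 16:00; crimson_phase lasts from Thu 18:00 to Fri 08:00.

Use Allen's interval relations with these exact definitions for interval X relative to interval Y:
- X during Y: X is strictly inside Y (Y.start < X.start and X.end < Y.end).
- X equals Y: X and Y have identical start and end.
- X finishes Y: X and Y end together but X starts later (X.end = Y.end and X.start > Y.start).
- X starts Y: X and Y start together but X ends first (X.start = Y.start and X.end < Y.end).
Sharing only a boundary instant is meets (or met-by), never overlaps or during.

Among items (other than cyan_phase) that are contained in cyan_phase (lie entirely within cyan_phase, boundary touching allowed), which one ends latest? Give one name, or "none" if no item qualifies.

crimson_phase

Target cyan_phase = [Wed 17:00, Fri 11:00].
amber_phase [Mon 15:00, Wed 12:00] → before → excluded.
blue_phase [Wed 19:00, Sat 08:00] → overlapped-by → excluded.
crimson_phase [Thu 18:00, Fri 08:00] → during → candidate.
gold_phase [Tue 18:00, Fri 16:00] → contains → excluded.
green_phase [Thu 14:00, Sat 17:00] → overlapped-by → excluded.
red_phase [Wed 15:00, Fri 16:00] → contains → excluded.
silver_phase [Wed 15:00, Sat 14:00] → contains → excluded.
teal_phase [Sun 01:00, Sun 13:00] → after → excluded.
violet_phase [Thu 16:00, Fri 04:00] → during → candidate.
Among candidates, latest end is Fri 08:00 → crimson_phase.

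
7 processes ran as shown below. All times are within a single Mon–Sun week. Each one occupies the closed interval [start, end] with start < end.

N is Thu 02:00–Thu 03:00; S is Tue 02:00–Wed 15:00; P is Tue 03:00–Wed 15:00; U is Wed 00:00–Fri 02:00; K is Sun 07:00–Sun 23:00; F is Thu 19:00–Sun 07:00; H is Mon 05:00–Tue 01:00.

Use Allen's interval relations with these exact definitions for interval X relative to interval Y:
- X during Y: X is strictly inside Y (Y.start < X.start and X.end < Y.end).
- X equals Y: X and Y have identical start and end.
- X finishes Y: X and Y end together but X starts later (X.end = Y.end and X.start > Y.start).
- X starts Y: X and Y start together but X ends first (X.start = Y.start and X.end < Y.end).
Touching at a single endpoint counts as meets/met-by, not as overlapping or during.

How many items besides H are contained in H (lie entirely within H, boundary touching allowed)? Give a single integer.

0

Target H = [Mon 05:00, Tue 01:00].
F [Thu 19:00, Sun 07:00] → after → no.
K [Sun 07:00, Sun 23:00] → after → no.
N [Thu 02:00, Thu 03:00] → after → no.
P [Tue 03:00, Wed 15:00] → after → no.
S [Tue 02:00, Wed 15:00] → after → no.
U [Wed 00:00, Fri 02:00] → after → no.
Total: 0.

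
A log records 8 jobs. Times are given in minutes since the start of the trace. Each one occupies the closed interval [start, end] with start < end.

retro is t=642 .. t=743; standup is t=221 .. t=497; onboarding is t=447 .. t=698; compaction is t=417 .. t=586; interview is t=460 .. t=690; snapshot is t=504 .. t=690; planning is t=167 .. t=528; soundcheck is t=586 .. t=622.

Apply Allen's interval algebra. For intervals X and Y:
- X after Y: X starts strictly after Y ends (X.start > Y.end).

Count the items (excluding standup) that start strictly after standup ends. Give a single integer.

3

Target standup = [t=221, t=497].
compaction [t=417, t=586] → overlapped-by → no.
interview [t=460, t=690] → overlapped-by → no.
onboarding [t=447, t=698] → overlapped-by → no.
planning [t=167, t=528] → contains → no.
retro [t=642, t=743] → after → counts.
snapshot [t=504, t=690] → after → counts.
soundcheck [t=586, t=622] → after → counts.
Total: 3.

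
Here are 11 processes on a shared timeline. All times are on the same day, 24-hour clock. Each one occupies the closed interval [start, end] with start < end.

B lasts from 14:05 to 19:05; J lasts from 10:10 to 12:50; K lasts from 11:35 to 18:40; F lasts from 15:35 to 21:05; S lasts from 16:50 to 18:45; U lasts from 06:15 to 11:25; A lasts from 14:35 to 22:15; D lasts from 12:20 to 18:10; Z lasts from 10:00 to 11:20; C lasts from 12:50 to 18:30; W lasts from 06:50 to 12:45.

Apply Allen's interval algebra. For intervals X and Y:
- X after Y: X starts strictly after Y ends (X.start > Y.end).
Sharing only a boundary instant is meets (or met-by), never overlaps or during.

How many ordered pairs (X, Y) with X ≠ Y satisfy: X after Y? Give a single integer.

23

Checking all 110 ordered pairs for relation 'after'; matching pairs in alphabetical order:
(A, J): A after J ✓
(A, U): A after U ✓
(A, W): A after W ✓
(A, Z): A after Z ✓
(B, J): B after J ✓
(B, U): B after U ✓
(B, W): B after W ✓
(B, Z): B after Z ✓
(C, U): C after U ✓
(C, W): C after W ✓
(C, Z): C after Z ✓
(D, U): D after U ✓
(D, Z): D after Z ✓
(F, J): F after J ✓
(F, U): F after U ✓
(F, W): F after W ✓
(F, Z): F after Z ✓
(K, U): K after U ✓
(K, Z): K after Z ✓
(S, J): S after J ✓
(S, U): S after U ✓
(S, W): S after W ✓
(S, Z): S after Z ✓
Count: 23.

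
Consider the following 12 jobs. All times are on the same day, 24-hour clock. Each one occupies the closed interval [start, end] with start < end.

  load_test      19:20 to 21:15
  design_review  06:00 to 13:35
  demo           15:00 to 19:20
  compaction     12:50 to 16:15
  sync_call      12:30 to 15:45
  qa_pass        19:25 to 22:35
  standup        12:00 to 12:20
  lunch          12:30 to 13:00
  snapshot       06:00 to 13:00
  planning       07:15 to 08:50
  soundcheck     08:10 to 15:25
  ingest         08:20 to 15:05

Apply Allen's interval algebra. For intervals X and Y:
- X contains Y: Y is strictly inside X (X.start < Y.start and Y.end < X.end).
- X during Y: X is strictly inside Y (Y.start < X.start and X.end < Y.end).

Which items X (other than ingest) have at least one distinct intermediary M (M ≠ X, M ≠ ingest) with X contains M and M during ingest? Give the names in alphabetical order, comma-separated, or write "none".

design_review, snapshot, soundcheck

Target ingest = [08:20, 15:05].
Intermediaries M with M during ingest: lunch, standup.
Via lunch — items with X contains lunch: design_review, soundcheck.
Via standup — items with X contains standup: design_review, snapshot, soundcheck.
Union: design_review, snapshot, soundcheck.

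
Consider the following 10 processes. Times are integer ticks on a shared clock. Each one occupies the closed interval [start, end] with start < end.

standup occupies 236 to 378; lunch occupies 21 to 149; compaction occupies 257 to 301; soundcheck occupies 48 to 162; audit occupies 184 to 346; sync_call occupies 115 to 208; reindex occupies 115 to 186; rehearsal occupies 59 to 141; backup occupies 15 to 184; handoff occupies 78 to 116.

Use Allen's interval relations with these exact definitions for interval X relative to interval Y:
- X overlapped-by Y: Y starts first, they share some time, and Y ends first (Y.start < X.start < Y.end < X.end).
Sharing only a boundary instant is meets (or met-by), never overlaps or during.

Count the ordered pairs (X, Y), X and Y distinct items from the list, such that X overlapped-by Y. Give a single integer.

14

Checking all 90 ordered pairs for relation 'overlapped-by'; matching pairs in alphabetical order:
(audit, reindex): audit overlapped-by reindex ✓
(audit, sync_call): audit overlapped-by sync_call ✓
(reindex, backup): reindex overlapped-by backup ✓
(reindex, handoff): reindex overlapped-by handoff ✓
(reindex, lunch): reindex overlapped-by lunch ✓
(reindex, rehearsal): reindex overlapped-by rehearsal ✓
(reindex, soundcheck): reindex overlapped-by soundcheck ✓
(soundcheck, lunch): soundcheck overlapped-by lunch ✓
(standup, audit): standup overlapped-by audit ✓
(sync_call, backup): sync_call overlapped-by backup ✓
(sync_call, handoff): sync_call overlapped-by handoff ✓
(sync_call, lunch): sync_call overlapped-by lunch ✓
(sync_call, rehearsal): sync_call overlapped-by rehearsal ✓
(sync_call, soundcheck): sync_call overlapped-by soundcheck ✓
Count: 14.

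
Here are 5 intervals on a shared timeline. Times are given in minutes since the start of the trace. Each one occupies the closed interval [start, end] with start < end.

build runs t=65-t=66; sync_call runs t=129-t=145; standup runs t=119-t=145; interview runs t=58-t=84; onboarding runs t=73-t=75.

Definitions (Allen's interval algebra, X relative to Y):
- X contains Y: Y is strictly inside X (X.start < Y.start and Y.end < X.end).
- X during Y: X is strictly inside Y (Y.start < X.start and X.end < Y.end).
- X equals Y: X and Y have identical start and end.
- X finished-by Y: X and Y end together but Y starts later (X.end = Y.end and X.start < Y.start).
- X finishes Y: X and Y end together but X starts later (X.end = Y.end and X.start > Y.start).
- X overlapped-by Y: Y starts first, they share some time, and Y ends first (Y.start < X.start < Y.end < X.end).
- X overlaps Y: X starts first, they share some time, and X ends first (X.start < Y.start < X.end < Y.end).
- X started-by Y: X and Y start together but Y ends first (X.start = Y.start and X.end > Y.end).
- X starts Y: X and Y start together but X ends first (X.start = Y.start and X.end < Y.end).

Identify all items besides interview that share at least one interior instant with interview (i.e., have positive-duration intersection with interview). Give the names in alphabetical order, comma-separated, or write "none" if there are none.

build, onboarding

Target interview = [t=58, t=84].
build [t=65, t=66] → during → yes.
onboarding [t=73, t=75] → during → yes.
standup [t=119, t=145] → after → no.
sync_call [t=129, t=145] → after → no.
Result: build, onboarding.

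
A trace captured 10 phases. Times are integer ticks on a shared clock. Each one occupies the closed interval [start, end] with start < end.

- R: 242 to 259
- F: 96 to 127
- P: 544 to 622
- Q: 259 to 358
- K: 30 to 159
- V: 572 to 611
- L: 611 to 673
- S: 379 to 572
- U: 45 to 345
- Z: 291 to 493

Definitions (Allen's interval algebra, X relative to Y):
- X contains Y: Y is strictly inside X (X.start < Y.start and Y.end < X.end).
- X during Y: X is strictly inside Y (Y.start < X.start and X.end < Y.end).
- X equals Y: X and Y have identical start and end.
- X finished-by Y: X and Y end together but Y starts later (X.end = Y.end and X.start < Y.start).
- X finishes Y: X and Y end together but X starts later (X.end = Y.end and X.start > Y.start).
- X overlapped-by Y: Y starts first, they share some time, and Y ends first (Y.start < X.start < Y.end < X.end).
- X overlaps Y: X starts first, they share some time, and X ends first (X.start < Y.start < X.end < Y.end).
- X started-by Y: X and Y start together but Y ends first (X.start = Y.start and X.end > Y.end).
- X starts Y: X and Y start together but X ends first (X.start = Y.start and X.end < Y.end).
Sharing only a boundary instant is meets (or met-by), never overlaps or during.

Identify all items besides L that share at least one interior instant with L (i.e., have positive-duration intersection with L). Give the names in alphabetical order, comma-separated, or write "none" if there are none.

P

Target L = [611, 673].
F [96, 127] → before → no.
K [30, 159] → before → no.
P [544, 622] → overlaps → yes.
Q [259, 358] → before → no.
R [242, 259] → before → no.
S [379, 572] → before → no.
U [45, 345] → before → no.
V [572, 611] → meets → no.
Z [291, 493] → before → no.
Result: P.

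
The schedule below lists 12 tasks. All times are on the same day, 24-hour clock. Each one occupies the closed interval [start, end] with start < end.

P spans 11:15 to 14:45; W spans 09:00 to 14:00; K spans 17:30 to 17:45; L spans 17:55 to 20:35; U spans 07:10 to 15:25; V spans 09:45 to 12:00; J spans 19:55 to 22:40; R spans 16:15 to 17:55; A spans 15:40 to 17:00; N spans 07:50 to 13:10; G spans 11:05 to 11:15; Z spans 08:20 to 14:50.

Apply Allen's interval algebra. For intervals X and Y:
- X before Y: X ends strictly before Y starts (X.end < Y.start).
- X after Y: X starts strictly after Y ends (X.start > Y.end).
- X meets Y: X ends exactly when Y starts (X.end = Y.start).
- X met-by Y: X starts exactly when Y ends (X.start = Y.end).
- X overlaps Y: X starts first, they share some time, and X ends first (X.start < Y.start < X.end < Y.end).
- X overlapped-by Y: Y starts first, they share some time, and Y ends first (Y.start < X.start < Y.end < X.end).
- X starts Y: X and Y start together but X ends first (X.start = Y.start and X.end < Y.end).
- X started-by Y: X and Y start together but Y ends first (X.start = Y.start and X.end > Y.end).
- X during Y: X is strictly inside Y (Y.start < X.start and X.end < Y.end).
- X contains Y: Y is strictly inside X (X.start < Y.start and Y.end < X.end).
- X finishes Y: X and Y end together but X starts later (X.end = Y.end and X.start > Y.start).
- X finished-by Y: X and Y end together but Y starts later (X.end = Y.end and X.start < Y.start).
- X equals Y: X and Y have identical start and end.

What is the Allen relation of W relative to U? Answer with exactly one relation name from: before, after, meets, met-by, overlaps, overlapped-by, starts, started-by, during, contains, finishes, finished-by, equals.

during

W = [09:00, 14:00]; U = [07:10, 15:25].
Compare endpoints: W.start > U.start, W.start < U.end, W.end > U.start, W.end < U.end.
That pattern is 'during'.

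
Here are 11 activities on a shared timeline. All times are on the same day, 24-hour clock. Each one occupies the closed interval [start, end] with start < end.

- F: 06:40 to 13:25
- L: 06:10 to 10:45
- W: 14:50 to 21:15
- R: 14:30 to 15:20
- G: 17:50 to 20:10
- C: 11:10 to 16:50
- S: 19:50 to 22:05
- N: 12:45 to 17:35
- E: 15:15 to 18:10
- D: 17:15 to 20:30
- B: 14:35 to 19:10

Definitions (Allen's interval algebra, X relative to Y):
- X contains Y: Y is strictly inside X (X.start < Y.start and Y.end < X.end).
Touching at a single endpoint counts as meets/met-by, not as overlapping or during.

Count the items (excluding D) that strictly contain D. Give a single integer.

Target D = [17:15, 20:30].
B [14:35, 19:10] → overlaps → no.
C [11:10, 16:50] → before → no.
E [15:15, 18:10] → overlaps → no.
F [06:40, 13:25] → before → no.
G [17:50, 20:10] → during → no.
L [06:10, 10:45] → before → no.
N [12:45, 17:35] → overlaps → no.
R [14:30, 15:20] → before → no.
S [19:50, 22:05] → overlapped-by → no.
W [14:50, 21:15] → contains → counts.
Total: 1.

1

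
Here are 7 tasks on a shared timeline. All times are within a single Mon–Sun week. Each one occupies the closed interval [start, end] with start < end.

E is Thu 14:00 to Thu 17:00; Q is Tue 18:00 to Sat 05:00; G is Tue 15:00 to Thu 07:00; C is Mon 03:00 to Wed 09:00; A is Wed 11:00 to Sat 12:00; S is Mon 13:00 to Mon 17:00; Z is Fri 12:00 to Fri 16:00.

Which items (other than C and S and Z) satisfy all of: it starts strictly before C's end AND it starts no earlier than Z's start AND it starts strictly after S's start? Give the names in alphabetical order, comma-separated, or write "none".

Conditions: its start is strictly before C's end (X.start < Wed 09:00) AND its start is no earlier than Z's start (X.start >= Fri 12:00) AND its start is strictly after S's start (X.start > Mon 13:00).
A: start Wed 11:00 < Wed 09:00? ✗; start Wed 11:00 >= Fri 12:00? ✗; start Wed 11:00 > Mon 13:00? ✓ → no.
E: start Thu 14:00 < Wed 09:00? ✗; start Thu 14:00 >= Fri 12:00? ✗; start Thu 14:00 > Mon 13:00? ✓ → no.
G: start Tue 15:00 < Wed 09:00? ✓; start Tue 15:00 >= Fri 12:00? ✗; start Tue 15:00 > Mon 13:00? ✓ → no.
Q: start Tue 18:00 < Wed 09:00? ✓; start Tue 18:00 >= Fri 12:00? ✗; start Tue 18:00 > Mon 13:00? ✓ → no.
Result: none.

none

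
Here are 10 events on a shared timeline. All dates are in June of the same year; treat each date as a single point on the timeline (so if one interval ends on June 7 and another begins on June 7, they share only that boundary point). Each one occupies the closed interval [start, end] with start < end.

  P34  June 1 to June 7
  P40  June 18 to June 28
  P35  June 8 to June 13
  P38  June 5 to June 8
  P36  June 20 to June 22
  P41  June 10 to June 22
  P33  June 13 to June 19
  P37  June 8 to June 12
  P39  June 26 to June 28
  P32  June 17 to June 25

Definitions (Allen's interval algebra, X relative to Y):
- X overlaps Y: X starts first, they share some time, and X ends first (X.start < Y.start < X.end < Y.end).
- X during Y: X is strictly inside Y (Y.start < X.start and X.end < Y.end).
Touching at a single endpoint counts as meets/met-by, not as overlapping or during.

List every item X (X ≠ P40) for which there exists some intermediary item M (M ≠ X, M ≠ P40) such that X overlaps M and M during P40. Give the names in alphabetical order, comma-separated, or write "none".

none

Target P40 = [June 18, June 28].
Intermediaries M with M during P40: P36.
Via P36 — items with X overlaps P36: none.
Union: none.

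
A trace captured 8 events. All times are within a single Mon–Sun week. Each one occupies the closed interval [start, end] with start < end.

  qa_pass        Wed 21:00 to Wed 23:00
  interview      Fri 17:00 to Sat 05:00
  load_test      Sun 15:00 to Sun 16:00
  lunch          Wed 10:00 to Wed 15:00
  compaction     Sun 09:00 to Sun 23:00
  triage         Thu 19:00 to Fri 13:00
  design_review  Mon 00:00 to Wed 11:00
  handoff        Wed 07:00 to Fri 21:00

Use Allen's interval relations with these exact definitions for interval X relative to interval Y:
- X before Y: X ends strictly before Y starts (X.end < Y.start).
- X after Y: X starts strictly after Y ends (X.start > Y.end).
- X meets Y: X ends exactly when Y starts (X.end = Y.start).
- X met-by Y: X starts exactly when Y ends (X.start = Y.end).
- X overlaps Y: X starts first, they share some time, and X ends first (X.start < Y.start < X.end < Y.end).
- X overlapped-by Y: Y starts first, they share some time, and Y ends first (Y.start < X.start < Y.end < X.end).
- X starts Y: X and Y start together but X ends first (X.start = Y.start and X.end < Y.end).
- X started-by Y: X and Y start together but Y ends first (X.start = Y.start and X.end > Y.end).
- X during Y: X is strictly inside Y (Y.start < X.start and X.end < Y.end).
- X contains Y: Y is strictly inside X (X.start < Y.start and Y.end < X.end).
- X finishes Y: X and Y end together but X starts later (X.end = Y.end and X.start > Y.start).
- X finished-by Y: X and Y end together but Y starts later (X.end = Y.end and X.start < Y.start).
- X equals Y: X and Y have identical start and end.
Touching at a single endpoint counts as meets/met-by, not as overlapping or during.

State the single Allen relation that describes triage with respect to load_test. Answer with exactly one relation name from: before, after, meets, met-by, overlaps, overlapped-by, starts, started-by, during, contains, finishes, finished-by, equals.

triage = [Thu 19:00, Fri 13:00]; load_test = [Sun 15:00, Sun 16:00].
Compare endpoints: triage.start < load_test.start, triage.start < load_test.end, triage.end < load_test.start, triage.end < load_test.end.
That pattern is 'before'.

before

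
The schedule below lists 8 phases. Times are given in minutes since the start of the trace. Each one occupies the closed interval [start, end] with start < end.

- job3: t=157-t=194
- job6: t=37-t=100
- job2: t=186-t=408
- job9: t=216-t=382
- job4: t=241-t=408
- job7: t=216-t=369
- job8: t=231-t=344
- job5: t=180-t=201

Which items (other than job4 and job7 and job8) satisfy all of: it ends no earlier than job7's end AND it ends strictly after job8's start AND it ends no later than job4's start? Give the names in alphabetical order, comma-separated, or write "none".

none

Conditions: its end is no earlier than job7's end (X.end >= t=369) AND its end is strictly after job8's start (X.end > t=231) AND its end is no later than job4's start (X.end <= t=241).
job2: end t=408 >= t=369? ✓; end t=408 > t=231? ✓; end t=408 <= t=241? ✗ → no.
job3: end t=194 >= t=369? ✗; end t=194 > t=231? ✗; end t=194 <= t=241? ✓ → no.
job5: end t=201 >= t=369? ✗; end t=201 > t=231? ✗; end t=201 <= t=241? ✓ → no.
job6: end t=100 >= t=369? ✗; end t=100 > t=231? ✗; end t=100 <= t=241? ✓ → no.
job9: end t=382 >= t=369? ✓; end t=382 > t=231? ✓; end t=382 <= t=241? ✗ → no.
Result: none.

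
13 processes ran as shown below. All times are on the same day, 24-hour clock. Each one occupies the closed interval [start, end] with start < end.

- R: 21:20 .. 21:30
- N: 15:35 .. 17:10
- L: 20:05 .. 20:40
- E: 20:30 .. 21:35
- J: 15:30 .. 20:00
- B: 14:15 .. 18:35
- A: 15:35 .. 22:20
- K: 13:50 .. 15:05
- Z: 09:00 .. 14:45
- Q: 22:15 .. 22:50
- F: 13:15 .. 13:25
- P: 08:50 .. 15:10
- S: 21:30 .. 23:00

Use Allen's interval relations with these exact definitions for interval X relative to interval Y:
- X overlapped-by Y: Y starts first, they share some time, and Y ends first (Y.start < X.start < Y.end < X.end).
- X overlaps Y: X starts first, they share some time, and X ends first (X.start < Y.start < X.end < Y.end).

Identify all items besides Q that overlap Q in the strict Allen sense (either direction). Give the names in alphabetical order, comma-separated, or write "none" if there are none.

Target Q = [22:15, 22:50].
A [15:35, 22:20] → overlaps → yes.
B [14:15, 18:35] → before → no.
E [20:30, 21:35] → before → no.
F [13:15, 13:25] → before → no.
J [15:30, 20:00] → before → no.
K [13:50, 15:05] → before → no.
L [20:05, 20:40] → before → no.
N [15:35, 17:10] → before → no.
P [08:50, 15:10] → before → no.
R [21:20, 21:30] → before → no.
S [21:30, 23:00] → contains → no.
Z [09:00, 14:45] → before → no.
Result: A.

A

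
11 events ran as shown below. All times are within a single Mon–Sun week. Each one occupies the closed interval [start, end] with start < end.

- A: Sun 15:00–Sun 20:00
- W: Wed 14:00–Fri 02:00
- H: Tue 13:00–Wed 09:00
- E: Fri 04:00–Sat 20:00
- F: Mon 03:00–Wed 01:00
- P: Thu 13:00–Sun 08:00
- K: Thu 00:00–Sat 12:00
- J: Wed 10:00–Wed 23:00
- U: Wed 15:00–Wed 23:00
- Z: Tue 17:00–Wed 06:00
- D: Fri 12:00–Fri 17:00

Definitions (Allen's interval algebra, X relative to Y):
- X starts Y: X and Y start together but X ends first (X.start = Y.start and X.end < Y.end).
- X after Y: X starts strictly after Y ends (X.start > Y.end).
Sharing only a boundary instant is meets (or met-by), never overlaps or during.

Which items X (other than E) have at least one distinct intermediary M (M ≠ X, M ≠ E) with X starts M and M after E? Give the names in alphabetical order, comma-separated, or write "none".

Target E = [Fri 04:00, Sat 20:00].
Intermediaries M with M after E: A.
Via A — items with X starts A: none.
Union: none.

none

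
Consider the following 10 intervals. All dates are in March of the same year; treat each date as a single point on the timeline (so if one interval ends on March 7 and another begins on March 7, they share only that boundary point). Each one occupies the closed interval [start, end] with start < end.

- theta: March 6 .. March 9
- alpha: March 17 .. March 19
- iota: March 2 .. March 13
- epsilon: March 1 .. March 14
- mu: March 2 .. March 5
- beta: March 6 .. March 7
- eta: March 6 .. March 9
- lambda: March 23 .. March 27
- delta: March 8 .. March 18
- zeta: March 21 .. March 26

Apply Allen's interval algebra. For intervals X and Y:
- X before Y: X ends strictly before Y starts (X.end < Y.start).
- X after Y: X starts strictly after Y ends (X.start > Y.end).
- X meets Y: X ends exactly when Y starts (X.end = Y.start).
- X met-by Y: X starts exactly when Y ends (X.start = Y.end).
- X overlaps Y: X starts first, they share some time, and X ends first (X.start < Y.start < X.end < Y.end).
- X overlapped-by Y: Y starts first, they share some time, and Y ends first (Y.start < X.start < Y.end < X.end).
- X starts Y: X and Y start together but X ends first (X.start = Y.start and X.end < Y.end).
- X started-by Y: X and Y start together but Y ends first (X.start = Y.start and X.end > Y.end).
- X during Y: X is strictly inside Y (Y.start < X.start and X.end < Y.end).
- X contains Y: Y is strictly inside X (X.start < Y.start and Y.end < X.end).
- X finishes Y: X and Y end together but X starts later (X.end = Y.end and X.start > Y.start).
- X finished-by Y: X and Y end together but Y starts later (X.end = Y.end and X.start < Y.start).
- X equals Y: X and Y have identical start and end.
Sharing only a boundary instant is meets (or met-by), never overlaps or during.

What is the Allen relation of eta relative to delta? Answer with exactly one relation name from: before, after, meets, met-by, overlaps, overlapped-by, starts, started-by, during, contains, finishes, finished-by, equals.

eta = [March 6, March 9]; delta = [March 8, March 18].
Compare endpoints: eta.start < delta.start, eta.start < delta.end, eta.end > delta.start, eta.end < delta.end.
That pattern is 'overlaps'.

overlaps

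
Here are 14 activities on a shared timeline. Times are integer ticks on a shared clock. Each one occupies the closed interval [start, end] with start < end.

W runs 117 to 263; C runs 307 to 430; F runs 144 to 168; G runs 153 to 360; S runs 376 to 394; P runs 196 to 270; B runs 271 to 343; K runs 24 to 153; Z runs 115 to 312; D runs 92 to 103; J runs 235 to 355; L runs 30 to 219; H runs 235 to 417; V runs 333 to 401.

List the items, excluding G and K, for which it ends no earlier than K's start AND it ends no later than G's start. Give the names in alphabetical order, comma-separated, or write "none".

Conditions: its end is no earlier than K's start (X.end >= 24) AND its end is no later than G's start (X.end <= 153).
B: end 343 >= 24? ✓; end 343 <= 153? ✗ → no.
C: end 430 >= 24? ✓; end 430 <= 153? ✗ → no.
D: end 103 >= 24? ✓; end 103 <= 153? ✓ → yes.
F: end 168 >= 24? ✓; end 168 <= 153? ✗ → no.
H: end 417 >= 24? ✓; end 417 <= 153? ✗ → no.
J: end 355 >= 24? ✓; end 355 <= 153? ✗ → no.
L: end 219 >= 24? ✓; end 219 <= 153? ✗ → no.
P: end 270 >= 24? ✓; end 270 <= 153? ✗ → no.
S: end 394 >= 24? ✓; end 394 <= 153? ✗ → no.
V: end 401 >= 24? ✓; end 401 <= 153? ✗ → no.
W: end 263 >= 24? ✓; end 263 <= 153? ✗ → no.
Z: end 312 >= 24? ✓; end 312 <= 153? ✗ → no.
Result: D.

D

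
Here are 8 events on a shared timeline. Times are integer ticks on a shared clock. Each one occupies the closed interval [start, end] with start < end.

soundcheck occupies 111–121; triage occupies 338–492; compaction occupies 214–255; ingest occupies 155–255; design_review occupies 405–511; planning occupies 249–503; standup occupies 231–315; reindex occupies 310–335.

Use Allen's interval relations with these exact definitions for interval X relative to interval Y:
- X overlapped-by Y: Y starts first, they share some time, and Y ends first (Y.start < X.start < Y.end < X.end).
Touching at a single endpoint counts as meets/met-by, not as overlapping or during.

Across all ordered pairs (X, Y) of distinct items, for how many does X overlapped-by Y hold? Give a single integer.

Checking all 56 ordered pairs for relation 'overlapped-by'; matching pairs in alphabetical order:
(design_review, planning): design_review overlapped-by planning ✓
(design_review, triage): design_review overlapped-by triage ✓
(planning, compaction): planning overlapped-by compaction ✓
(planning, ingest): planning overlapped-by ingest ✓
(planning, standup): planning overlapped-by standup ✓
(reindex, standup): reindex overlapped-by standup ✓
(standup, compaction): standup overlapped-by compaction ✓
(standup, ingest): standup overlapped-by ingest ✓
Count: 8.

8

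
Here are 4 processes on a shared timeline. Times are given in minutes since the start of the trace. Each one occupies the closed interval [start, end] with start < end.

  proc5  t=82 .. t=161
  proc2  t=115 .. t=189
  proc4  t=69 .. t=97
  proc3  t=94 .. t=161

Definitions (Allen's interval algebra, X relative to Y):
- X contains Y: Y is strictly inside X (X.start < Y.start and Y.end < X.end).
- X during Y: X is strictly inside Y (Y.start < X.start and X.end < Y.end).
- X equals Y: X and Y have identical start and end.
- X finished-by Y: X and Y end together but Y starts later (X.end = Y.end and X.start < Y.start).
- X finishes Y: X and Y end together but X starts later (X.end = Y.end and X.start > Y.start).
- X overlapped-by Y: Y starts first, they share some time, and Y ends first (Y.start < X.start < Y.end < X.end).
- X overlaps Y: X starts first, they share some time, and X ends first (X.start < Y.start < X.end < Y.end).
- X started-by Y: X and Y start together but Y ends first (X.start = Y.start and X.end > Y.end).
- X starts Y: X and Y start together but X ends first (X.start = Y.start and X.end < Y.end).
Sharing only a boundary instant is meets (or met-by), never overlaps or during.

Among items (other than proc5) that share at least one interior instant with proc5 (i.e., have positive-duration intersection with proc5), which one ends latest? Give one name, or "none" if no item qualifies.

proc2

Target proc5 = [t=82, t=161].
proc2 [t=115, t=189] → overlapped-by → candidate.
proc3 [t=94, t=161] → finishes → candidate.
proc4 [t=69, t=97] → overlaps → candidate.
Among candidates, latest end is t=189 → proc2.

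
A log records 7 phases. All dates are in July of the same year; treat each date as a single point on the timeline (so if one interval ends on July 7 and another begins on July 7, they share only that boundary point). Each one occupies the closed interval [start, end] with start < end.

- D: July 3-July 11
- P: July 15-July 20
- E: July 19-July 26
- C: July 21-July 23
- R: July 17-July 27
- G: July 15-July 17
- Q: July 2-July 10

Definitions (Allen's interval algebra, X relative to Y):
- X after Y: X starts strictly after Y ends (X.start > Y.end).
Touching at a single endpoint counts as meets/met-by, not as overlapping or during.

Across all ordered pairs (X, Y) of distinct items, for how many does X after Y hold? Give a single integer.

Checking all 42 ordered pairs for relation 'after'; matching pairs in alphabetical order:
(C, D): C after D ✓
(C, G): C after G ✓
(C, P): C after P ✓
(C, Q): C after Q ✓
(E, D): E after D ✓
(E, G): E after G ✓
(E, Q): E after Q ✓
(G, D): G after D ✓
(G, Q): G after Q ✓
(P, D): P after D ✓
(P, Q): P after Q ✓
(R, D): R after D ✓
(R, Q): R after Q ✓
Count: 13.

13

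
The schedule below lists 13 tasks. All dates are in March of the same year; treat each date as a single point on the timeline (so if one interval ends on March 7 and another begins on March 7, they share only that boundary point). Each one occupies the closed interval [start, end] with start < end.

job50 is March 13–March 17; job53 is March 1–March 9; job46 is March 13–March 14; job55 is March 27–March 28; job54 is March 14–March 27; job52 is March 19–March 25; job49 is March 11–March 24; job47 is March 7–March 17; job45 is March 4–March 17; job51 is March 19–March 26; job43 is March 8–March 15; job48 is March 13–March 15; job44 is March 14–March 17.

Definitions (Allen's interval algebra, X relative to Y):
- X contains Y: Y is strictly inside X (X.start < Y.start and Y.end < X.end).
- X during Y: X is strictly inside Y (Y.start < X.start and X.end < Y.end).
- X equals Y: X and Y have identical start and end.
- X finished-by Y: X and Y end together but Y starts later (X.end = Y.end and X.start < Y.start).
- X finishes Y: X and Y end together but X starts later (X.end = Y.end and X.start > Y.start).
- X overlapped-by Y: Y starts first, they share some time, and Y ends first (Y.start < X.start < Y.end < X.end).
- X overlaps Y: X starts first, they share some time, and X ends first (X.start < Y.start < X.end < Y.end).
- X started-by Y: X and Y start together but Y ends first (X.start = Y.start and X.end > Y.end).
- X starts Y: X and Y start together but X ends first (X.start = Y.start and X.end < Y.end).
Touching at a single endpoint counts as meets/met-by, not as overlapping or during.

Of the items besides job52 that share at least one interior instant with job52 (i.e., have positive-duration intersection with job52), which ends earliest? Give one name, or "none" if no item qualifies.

Target job52 = [March 19, March 25].
job43 [March 8, March 15] → before → excluded.
job44 [March 14, March 17] → before → excluded.
job45 [March 4, March 17] → before → excluded.
job46 [March 13, March 14] → before → excluded.
job47 [March 7, March 17] → before → excluded.
job48 [March 13, March 15] → before → excluded.
job49 [March 11, March 24] → overlaps → candidate.
job50 [March 13, March 17] → before → excluded.
job51 [March 19, March 26] → started-by → candidate.
job53 [March 1, March 9] → before → excluded.
job54 [March 14, March 27] → contains → candidate.
job55 [March 27, March 28] → after → excluded.
Among candidates, earliest end is March 24 → job49.

job49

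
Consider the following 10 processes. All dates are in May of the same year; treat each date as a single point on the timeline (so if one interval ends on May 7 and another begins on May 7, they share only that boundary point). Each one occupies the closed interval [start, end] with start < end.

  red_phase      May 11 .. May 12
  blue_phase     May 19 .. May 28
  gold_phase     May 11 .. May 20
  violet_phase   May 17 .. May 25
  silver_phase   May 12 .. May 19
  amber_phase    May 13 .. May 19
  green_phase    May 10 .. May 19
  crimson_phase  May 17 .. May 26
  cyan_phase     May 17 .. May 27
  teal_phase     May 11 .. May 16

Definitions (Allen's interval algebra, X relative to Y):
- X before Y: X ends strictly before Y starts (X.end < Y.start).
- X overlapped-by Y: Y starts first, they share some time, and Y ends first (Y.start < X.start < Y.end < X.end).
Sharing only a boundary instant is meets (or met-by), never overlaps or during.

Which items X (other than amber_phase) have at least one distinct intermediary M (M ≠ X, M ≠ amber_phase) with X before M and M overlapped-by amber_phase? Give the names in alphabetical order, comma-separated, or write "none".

Target amber_phase = [May 13, May 19].
Intermediaries M with M overlapped-by amber_phase: crimson_phase, cyan_phase, violet_phase.
Via crimson_phase — items with X before crimson_phase: red_phase, teal_phase.
Via cyan_phase — items with X before cyan_phase: red_phase, teal_phase.
Via violet_phase — items with X before violet_phase: red_phase, teal_phase.
Union: red_phase, teal_phase.

red_phase, teal_phase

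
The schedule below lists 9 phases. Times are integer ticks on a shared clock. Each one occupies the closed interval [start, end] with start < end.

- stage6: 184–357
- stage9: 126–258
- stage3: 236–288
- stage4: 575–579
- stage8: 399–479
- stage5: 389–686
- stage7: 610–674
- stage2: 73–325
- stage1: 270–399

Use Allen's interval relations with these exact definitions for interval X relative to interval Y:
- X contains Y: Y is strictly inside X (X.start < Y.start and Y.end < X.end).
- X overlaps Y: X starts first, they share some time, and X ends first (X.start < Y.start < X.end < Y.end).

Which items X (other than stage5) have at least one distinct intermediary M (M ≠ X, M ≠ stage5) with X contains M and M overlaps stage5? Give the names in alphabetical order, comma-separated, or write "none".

Target stage5 = [389, 686].
Intermediaries M with M overlaps stage5: stage1.
Via stage1 — items with X contains stage1: none.
Union: none.

none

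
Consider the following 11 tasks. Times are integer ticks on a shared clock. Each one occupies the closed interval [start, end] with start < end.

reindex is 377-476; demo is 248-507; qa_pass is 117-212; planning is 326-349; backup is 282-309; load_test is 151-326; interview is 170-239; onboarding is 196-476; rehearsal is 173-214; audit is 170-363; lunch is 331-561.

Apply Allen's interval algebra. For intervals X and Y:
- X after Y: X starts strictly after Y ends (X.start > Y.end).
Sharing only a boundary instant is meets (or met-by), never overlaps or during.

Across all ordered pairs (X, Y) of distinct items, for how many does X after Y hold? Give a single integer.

22

Checking all 110 ordered pairs for relation 'after'; matching pairs in alphabetical order:
(backup, interview): backup after interview ✓
(backup, qa_pass): backup after qa_pass ✓
(backup, rehearsal): backup after rehearsal ✓
(demo, interview): demo after interview ✓
(demo, qa_pass): demo after qa_pass ✓
(demo, rehearsal): demo after rehearsal ✓
(lunch, backup): lunch after backup ✓
(lunch, interview): lunch after interview ✓
(lunch, load_test): lunch after load_test ✓
(lunch, qa_pass): lunch after qa_pass ✓
(lunch, rehearsal): lunch after rehearsal ✓
(planning, backup): planning after backup ✓
(planning, interview): planning after interview ✓
(planning, qa_pass): planning after qa_pass ✓
(planning, rehearsal): planning after rehearsal ✓
(reindex, audit): reindex after audit ✓
(reindex, backup): reindex after backup ✓
(reindex, interview): reindex after interview ✓
(reindex, load_test): reindex after load_test ✓
(reindex, planning): reindex after planning ✓
(reindex, qa_pass): reindex after qa_pass ✓
(reindex, rehearsal): reindex after rehearsal ✓
Count: 22.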